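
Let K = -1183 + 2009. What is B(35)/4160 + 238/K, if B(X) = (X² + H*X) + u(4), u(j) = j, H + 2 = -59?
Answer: 8633/122720 ≈ 0.070347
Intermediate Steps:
H = -61 (H = -2 - 59 = -61)
K = 826
B(X) = 4 + X² - 61*X (B(X) = (X² - 61*X) + 4 = 4 + X² - 61*X)
B(35)/4160 + 238/K = (4 + 35² - 61*35)/4160 + 238/826 = (4 + 1225 - 2135)*(1/4160) + 238*(1/826) = -906*1/4160 + 17/59 = -453/2080 + 17/59 = 8633/122720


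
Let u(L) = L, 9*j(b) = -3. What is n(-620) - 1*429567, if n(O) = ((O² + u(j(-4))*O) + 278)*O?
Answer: -717174181/3 ≈ -2.3906e+8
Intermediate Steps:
j(b) = -⅓ (j(b) = (⅑)*(-3) = -⅓)
n(O) = O*(278 + O² - O/3) (n(O) = ((O² - O/3) + 278)*O = (278 + O² - O/3)*O = O*(278 + O² - O/3))
n(-620) - 1*429567 = (⅓)*(-620)*(834 - 1*(-620) + 3*(-620)²) - 1*429567 = (⅓)*(-620)*(834 + 620 + 3*384400) - 429567 = (⅓)*(-620)*(834 + 620 + 1153200) - 429567 = (⅓)*(-620)*1154654 - 429567 = -715885480/3 - 429567 = -717174181/3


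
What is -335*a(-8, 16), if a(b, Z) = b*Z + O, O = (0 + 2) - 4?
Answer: 43550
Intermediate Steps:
O = -2 (O = 2 - 4 = -2)
a(b, Z) = -2 + Z*b (a(b, Z) = b*Z - 2 = Z*b - 2 = -2 + Z*b)
-335*a(-8, 16) = -335*(-2 + 16*(-8)) = -335*(-2 - 128) = -335*(-130) = 43550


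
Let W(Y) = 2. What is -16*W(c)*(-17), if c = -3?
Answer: 544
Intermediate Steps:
-16*W(c)*(-17) = -16*2*(-17) = -32*(-17) = 544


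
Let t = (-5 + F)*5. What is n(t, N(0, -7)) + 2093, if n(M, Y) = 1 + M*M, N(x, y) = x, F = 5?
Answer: 2094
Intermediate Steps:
t = 0 (t = (-5 + 5)*5 = 0*5 = 0)
n(M, Y) = 1 + M²
n(t, N(0, -7)) + 2093 = (1 + 0²) + 2093 = (1 + 0) + 2093 = 1 + 2093 = 2094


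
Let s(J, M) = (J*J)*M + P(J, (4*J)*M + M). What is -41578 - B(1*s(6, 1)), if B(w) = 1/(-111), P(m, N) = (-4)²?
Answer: -4615157/111 ≈ -41578.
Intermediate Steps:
P(m, N) = 16
s(J, M) = 16 + M*J² (s(J, M) = (J*J)*M + 16 = J²*M + 16 = M*J² + 16 = 16 + M*J²)
B(w) = -1/111
-41578 - B(1*s(6, 1)) = -41578 - 1*(-1/111) = -41578 + 1/111 = -4615157/111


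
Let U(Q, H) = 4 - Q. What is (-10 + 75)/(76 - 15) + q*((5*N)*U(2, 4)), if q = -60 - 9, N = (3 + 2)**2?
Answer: -1052185/61 ≈ -17249.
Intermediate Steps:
N = 25 (N = 5**2 = 25)
q = -69
(-10 + 75)/(76 - 15) + q*((5*N)*U(2, 4)) = (-10 + 75)/(76 - 15) - 69*5*25*(4 - 1*2) = 65/61 - 8625*(4 - 2) = 65*(1/61) - 8625*2 = 65/61 - 69*250 = 65/61 - 17250 = -1052185/61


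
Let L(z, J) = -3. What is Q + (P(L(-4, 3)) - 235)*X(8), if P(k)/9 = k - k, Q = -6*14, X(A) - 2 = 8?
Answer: -2434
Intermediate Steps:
X(A) = 10 (X(A) = 2 + 8 = 10)
Q = -84
P(k) = 0 (P(k) = 9*(k - k) = 9*0 = 0)
Q + (P(L(-4, 3)) - 235)*X(8) = -84 + (0 - 235)*10 = -84 - 235*10 = -84 - 2350 = -2434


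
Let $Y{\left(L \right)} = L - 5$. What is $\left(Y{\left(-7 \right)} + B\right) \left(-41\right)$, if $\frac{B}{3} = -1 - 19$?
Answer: $2952$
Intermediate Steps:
$B = -60$ ($B = 3 \left(-1 - 19\right) = 3 \left(-20\right) = -60$)
$Y{\left(L \right)} = -5 + L$
$\left(Y{\left(-7 \right)} + B\right) \left(-41\right) = \left(\left(-5 - 7\right) - 60\right) \left(-41\right) = \left(-12 - 60\right) \left(-41\right) = \left(-72\right) \left(-41\right) = 2952$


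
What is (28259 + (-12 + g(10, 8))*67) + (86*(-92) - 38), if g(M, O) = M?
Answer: 20175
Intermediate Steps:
(28259 + (-12 + g(10, 8))*67) + (86*(-92) - 38) = (28259 + (-12 + 10)*67) + (86*(-92) - 38) = (28259 - 2*67) + (-7912 - 38) = (28259 - 134) - 7950 = 28125 - 7950 = 20175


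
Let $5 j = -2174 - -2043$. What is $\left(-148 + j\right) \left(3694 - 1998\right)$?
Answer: $- \frac{1477216}{5} \approx -2.9544 \cdot 10^{5}$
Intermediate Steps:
$j = - \frac{131}{5}$ ($j = \frac{-2174 - -2043}{5} = \frac{-2174 + 2043}{5} = \frac{1}{5} \left(-131\right) = - \frac{131}{5} \approx -26.2$)
$\left(-148 + j\right) \left(3694 - 1998\right) = \left(-148 - \frac{131}{5}\right) \left(3694 - 1998\right) = \left(- \frac{871}{5}\right) 1696 = - \frac{1477216}{5}$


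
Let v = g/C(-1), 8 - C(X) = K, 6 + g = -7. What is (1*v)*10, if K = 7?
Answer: -130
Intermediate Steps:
g = -13 (g = -6 - 7 = -13)
C(X) = 1 (C(X) = 8 - 1*7 = 8 - 7 = 1)
v = -13 (v = -13/1 = -13*1 = -13)
(1*v)*10 = (1*(-13))*10 = -13*10 = -130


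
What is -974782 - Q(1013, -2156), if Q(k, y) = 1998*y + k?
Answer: 3331893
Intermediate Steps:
Q(k, y) = k + 1998*y
-974782 - Q(1013, -2156) = -974782 - (1013 + 1998*(-2156)) = -974782 - (1013 - 4307688) = -974782 - 1*(-4306675) = -974782 + 4306675 = 3331893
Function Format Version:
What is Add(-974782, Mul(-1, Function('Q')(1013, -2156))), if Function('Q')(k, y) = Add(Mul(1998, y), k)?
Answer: 3331893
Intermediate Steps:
Function('Q')(k, y) = Add(k, Mul(1998, y))
Add(-974782, Mul(-1, Function('Q')(1013, -2156))) = Add(-974782, Mul(-1, Add(1013, Mul(1998, -2156)))) = Add(-974782, Mul(-1, Add(1013, -4307688))) = Add(-974782, Mul(-1, -4306675)) = Add(-974782, 4306675) = 3331893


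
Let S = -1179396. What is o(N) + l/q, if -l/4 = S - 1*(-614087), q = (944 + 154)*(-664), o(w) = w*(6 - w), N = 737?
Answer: -98196903505/182268 ≈ -5.3875e+5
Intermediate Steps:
q = -729072 (q = 1098*(-664) = -729072)
l = 2261236 (l = -4*(-1179396 - 1*(-614087)) = -4*(-1179396 + 614087) = -4*(-565309) = 2261236)
o(N) + l/q = 737*(6 - 1*737) + 2261236/(-729072) = 737*(6 - 737) + 2261236*(-1/729072) = 737*(-731) - 565309/182268 = -538747 - 565309/182268 = -98196903505/182268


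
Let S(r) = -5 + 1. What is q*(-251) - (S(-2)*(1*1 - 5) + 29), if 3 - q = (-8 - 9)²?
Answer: 71741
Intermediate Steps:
S(r) = -4
q = -286 (q = 3 - (-8 - 9)² = 3 - 1*(-17)² = 3 - 1*289 = 3 - 289 = -286)
q*(-251) - (S(-2)*(1*1 - 5) + 29) = -286*(-251) - (-4*(1*1 - 5) + 29) = 71786 - (-4*(1 - 5) + 29) = 71786 - (-4*(-4) + 29) = 71786 - (16 + 29) = 71786 - 1*45 = 71786 - 45 = 71741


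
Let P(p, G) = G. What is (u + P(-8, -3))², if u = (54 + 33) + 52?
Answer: 18496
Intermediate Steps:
u = 139 (u = 87 + 52 = 139)
(u + P(-8, -3))² = (139 - 3)² = 136² = 18496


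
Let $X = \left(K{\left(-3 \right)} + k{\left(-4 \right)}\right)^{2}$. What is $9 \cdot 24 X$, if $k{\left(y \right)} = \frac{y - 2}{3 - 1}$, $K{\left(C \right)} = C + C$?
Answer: $17496$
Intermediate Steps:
$K{\left(C \right)} = 2 C$
$k{\left(y \right)} = -1 + \frac{y}{2}$ ($k{\left(y \right)} = \frac{-2 + y}{2} = \left(-2 + y\right) \frac{1}{2} = -1 + \frac{y}{2}$)
$X = 81$ ($X = \left(2 \left(-3\right) + \left(-1 + \frac{1}{2} \left(-4\right)\right)\right)^{2} = \left(-6 - 3\right)^{2} = \left(-9\right)^{2} = 81$)
$9 \cdot 24 X = 9 \cdot 24 \cdot 81 = 216 \cdot 81 = 17496$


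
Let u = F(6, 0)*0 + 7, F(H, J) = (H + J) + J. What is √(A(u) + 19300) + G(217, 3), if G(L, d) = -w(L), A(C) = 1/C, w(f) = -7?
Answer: 7 + √945707/7 ≈ 145.93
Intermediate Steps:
F(H, J) = H + 2*J
u = 7 (u = (6 + 2*0)*0 + 7 = (6 + 0)*0 + 7 = 6*0 + 7 = 0 + 7 = 7)
G(L, d) = 7 (G(L, d) = -1*(-7) = 7)
√(A(u) + 19300) + G(217, 3) = √(1/7 + 19300) + 7 = √(⅐ + 19300) + 7 = √(135101/7) + 7 = √945707/7 + 7 = 7 + √945707/7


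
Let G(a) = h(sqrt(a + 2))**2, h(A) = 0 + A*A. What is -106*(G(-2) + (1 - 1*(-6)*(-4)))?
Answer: 2438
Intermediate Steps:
h(A) = A**2 (h(A) = 0 + A**2 = A**2)
G(a) = (2 + a)**2 (G(a) = ((sqrt(a + 2))**2)**2 = ((sqrt(2 + a))**2)**2 = (2 + a)**2)
-106*(G(-2) + (1 - 1*(-6)*(-4))) = -106*((2 - 2)**2 + (1 - 1*(-6)*(-4))) = -106*(0**2 + (1 + 6*(-4))) = -106*(0 + (1 - 24)) = -106*(0 - 23) = -106*(-23) = 2438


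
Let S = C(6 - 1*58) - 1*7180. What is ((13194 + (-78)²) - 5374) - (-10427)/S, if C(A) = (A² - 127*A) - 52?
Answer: 28875131/2076 ≈ 13909.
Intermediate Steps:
C(A) = -52 + A² - 127*A
S = 2076 (S = (-52 + (6 - 1*58)² - 127*(6 - 1*58)) - 1*7180 = (-52 + (6 - 58)² - 127*(6 - 58)) - 7180 = (-52 + (-52)² - 127*(-52)) - 7180 = (-52 + 2704 + 6604) - 7180 = 9256 - 7180 = 2076)
((13194 + (-78)²) - 5374) - (-10427)/S = ((13194 + (-78)²) - 5374) - (-10427)/2076 = ((13194 + 6084) - 5374) - (-10427)/2076 = (19278 - 5374) - 1*(-10427/2076) = 13904 + 10427/2076 = 28875131/2076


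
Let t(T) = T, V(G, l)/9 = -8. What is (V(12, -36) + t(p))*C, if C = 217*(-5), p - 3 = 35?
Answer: 36890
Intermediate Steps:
V(G, l) = -72 (V(G, l) = 9*(-8) = -72)
p = 38 (p = 3 + 35 = 38)
C = -1085
(V(12, -36) + t(p))*C = (-72 + 38)*(-1085) = -34*(-1085) = 36890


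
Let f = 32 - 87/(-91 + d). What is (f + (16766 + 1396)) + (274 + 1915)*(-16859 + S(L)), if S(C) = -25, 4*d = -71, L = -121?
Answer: -184704406/5 ≈ -3.6941e+7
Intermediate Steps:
d = -71/4 (d = (¼)*(-71) = -71/4 ≈ -17.750)
f = 164/5 (f = 32 - 87/(-91 - 71/4) = 32 - 87/(-435/4) = 32 - 87*(-4/435) = 32 + ⅘ = 164/5 ≈ 32.800)
(f + (16766 + 1396)) + (274 + 1915)*(-16859 + S(L)) = (164/5 + (16766 + 1396)) + (274 + 1915)*(-16859 - 25) = (164/5 + 18162) + 2189*(-16884) = 90974/5 - 36959076 = -184704406/5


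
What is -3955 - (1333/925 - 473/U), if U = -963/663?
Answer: -1271459293/296925 ≈ -4282.1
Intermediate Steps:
U = -321/221 (U = -963*1/663 = -321/221 ≈ -1.4525)
-3955 - (1333/925 - 473/U) = -3955 - (1333/925 - 473/(-321/221)) = -3955 - (1333*(1/925) - 473*(-221/321)) = -3955 - (1333/925 + 104533/321) = -3955 - 1*97120918/296925 = -3955 - 97120918/296925 = -1271459293/296925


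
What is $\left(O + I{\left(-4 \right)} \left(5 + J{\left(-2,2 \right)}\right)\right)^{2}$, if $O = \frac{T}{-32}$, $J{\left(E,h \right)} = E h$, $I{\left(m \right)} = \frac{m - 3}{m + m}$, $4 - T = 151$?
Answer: $\frac{30625}{1024} \approx 29.907$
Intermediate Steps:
$T = -147$ ($T = 4 - 151 = -147$)
$I{\left(m \right)} = \frac{-3 + m}{2 m}$
$O = \frac{147}{32}$ ($O = - \frac{147}{-32} = \left(-147\right) \left(- \frac{1}{32}\right) = \frac{147}{32} \approx 4.5938$)
$\left(O + I{\left(-4 \right)} \left(5 + J{\left(-2,2 \right)}\right)\right)^{2} = \left(\frac{147}{32} + \frac{-3 - 4}{2 \left(-4\right)} \left(5 - 4\right)\right)^{2} = \left(\frac{147}{32} + \frac{1}{2} \left(- \frac{1}{4}\right) \left(-7\right) \left(5 - 4\right)\right)^{2} = \left(\frac{147}{32} + \frac{7}{8} \cdot 1\right)^{2} = \left(\frac{147}{32} + \frac{7}{8}\right)^{2} = \left(\frac{175}{32}\right)^{2} = \frac{30625}{1024}$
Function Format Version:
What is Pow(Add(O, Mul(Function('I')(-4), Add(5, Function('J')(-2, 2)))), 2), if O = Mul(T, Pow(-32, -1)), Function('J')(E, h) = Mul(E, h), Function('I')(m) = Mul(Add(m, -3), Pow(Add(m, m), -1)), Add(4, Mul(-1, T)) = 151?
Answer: Rational(30625, 1024) ≈ 29.907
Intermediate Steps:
T = -147 (T = Add(4, Mul(-1, 151)) = Add(4, -151) = -147)
Function('I')(m) = Mul(Rational(1, 2), Pow(m, -1), Add(-3, m)) (Function('I')(m) = Mul(Add(-3, m), Pow(Mul(2, m), -1)) = Mul(Add(-3, m), Mul(Rational(1, 2), Pow(m, -1))) = Mul(Rational(1, 2), Pow(m, -1), Add(-3, m)))
O = Rational(147, 32) (O = Mul(-147, Pow(-32, -1)) = Mul(-147, Rational(-1, 32)) = Rational(147, 32) ≈ 4.5938)
Pow(Add(O, Mul(Function('I')(-4), Add(5, Function('J')(-2, 2)))), 2) = Pow(Add(Rational(147, 32), Mul(Mul(Rational(1, 2), Pow(-4, -1), Add(-3, -4)), Add(5, Mul(-2, 2)))), 2) = Pow(Add(Rational(147, 32), Mul(Mul(Rational(1, 2), Rational(-1, 4), -7), Add(5, -4))), 2) = Pow(Add(Rational(147, 32), Mul(Rational(7, 8), 1)), 2) = Pow(Add(Rational(147, 32), Rational(7, 8)), 2) = Pow(Rational(175, 32), 2) = Rational(30625, 1024)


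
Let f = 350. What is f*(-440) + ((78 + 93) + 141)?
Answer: -153688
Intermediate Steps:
f*(-440) + ((78 + 93) + 141) = 350*(-440) + ((78 + 93) + 141) = -154000 + (171 + 141) = -154000 + 312 = -153688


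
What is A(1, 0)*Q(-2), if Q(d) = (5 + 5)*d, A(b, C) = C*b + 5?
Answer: -100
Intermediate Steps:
A(b, C) = 5 + C*b
Q(d) = 10*d
A(1, 0)*Q(-2) = (5 + 0*1)*(10*(-2)) = (5 + 0)*(-20) = 5*(-20) = -100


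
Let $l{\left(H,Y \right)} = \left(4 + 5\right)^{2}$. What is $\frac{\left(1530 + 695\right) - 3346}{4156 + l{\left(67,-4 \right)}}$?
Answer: $- \frac{59}{223} \approx -0.26457$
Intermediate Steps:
$l{\left(H,Y \right)} = 81$ ($l{\left(H,Y \right)} = 9^{2} = 81$)
$\frac{\left(1530 + 695\right) - 3346}{4156 + l{\left(67,-4 \right)}} = \frac{\left(1530 + 695\right) - 3346}{4156 + 81} = \frac{2225 - 3346}{4237} = \left(-1121\right) \frac{1}{4237} = - \frac{59}{223}$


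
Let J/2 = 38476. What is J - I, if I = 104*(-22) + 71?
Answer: 79169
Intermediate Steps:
J = 76952 (J = 2*38476 = 76952)
I = -2217 (I = -2288 + 71 = -2217)
J - I = 76952 - 1*(-2217) = 76952 + 2217 = 79169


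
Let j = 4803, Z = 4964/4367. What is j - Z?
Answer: 20969737/4367 ≈ 4801.9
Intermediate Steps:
Z = 4964/4367 (Z = 4964*(1/4367) = 4964/4367 ≈ 1.1367)
j - Z = 4803 - 1*4964/4367 = 4803 - 4964/4367 = 20969737/4367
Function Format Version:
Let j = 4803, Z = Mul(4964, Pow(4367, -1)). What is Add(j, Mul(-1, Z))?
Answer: Rational(20969737, 4367) ≈ 4801.9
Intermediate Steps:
Z = Rational(4964, 4367) (Z = Mul(4964, Rational(1, 4367)) = Rational(4964, 4367) ≈ 1.1367)
Add(j, Mul(-1, Z)) = Add(4803, Mul(-1, Rational(4964, 4367))) = Add(4803, Rational(-4964, 4367)) = Rational(20969737, 4367)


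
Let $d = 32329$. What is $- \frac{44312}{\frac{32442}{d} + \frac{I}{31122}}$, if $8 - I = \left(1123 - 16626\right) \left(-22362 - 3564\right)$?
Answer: $\frac{22292107365528}{6496505101703} \approx 3.4314$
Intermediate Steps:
$I = -401930770$ ($I = 8 - \left(1123 - 16626\right) \left(-22362 - 3564\right) = 8 - \left(-15503\right) \left(-25926\right) = 8 - 401930778 = -401930770$)
$- \frac{44312}{\frac{32442}{d} + \frac{I}{31122}} = - \frac{44312}{\frac{32442}{32329} - \frac{401930770}{31122}} = - \frac{44312}{32442 \cdot \frac{1}{32329} - \frac{200965385}{15561}} = - \frac{44312}{\frac{32442}{32329} - \frac{200965385}{15561}} = - \frac{44312}{- \frac{6496505101703}{503071569}} = \left(-44312\right) \left(- \frac{503071569}{6496505101703}\right) = \frac{22292107365528}{6496505101703}$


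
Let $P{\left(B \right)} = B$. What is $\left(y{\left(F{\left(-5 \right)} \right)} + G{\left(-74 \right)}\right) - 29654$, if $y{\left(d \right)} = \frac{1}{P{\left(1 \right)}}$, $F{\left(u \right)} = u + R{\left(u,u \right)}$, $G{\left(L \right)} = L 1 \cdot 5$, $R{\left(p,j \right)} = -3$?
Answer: $-30023$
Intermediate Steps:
$G{\left(L \right)} = 5 L$ ($G{\left(L \right)} = L 5 = 5 L$)
$F{\left(u \right)} = -3 + u$ ($F{\left(u \right)} = u - 3 = -3 + u$)
$y{\left(d \right)} = 1$ ($y{\left(d \right)} = 1^{-1} = 1$)
$\left(y{\left(F{\left(-5 \right)} \right)} + G{\left(-74 \right)}\right) - 29654 = \left(1 + 5 \left(-74\right)\right) - 29654 = \left(1 - 370\right) - 29654 = -369 - 29654 = -30023$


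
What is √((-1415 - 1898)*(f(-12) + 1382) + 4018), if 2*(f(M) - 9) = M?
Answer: I*√4584487 ≈ 2141.1*I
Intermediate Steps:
f(M) = 9 + M/2
√((-1415 - 1898)*(f(-12) + 1382) + 4018) = √((-1415 - 1898)*((9 + (½)*(-12)) + 1382) + 4018) = √(-3313*((9 - 6) + 1382) + 4018) = √(-3313*(3 + 1382) + 4018) = √(-3313*1385 + 4018) = √(-4588505 + 4018) = √(-4584487) = I*√4584487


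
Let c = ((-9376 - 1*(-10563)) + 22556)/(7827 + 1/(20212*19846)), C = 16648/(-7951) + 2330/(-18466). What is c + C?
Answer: 187492743758317127093/230484752015598288215 ≈ 0.81347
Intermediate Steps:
C = -162973899/73411583 (C = 16648*(-1/7951) + 2330*(-1/18466) = -16648/7951 - 1165/9233 = -162973899/73411583 ≈ -2.2200)
c = 9523966718536/3139623784105 (c = ((-9376 + 10563) + 22556)/(7827 + (1/20212)*(1/19846)) = (1187 + 22556)/(7827 + 1/401127352) = 23743/(3139623784105/401127352) = 23743*(401127352/3139623784105) = 9523966718536/3139623784105 ≈ 3.0335)
c + C = 9523966718536/3139623784105 - 162973899/73411583 = 187492743758317127093/230484752015598288215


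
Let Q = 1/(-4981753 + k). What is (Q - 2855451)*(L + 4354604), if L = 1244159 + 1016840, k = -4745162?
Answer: -61248860526445426866/3242305 ≈ -1.8891e+13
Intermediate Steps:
L = 2260999
Q = -1/9726915 (Q = 1/(-4981753 - 4745162) = 1/(-9726915) = -1/9726915 ≈ -1.0281e-7)
(Q - 2855451)*(L + 4354604) = (-1/9726915 - 2855451)*(2260999 + 4354604) = -27774729163666/9726915*6615603 = -61248860526445426866/3242305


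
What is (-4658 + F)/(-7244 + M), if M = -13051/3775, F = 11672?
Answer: -8825950/9119717 ≈ -0.96779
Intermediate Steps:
M = -13051/3775 (M = -13051*1/3775 = -13051/3775 ≈ -3.4572)
(-4658 + F)/(-7244 + M) = (-4658 + 11672)/(-7244 - 13051/3775) = 7014/(-27359151/3775) = 7014*(-3775/27359151) = -8825950/9119717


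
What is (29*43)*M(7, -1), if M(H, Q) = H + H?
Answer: 17458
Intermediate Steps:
M(H, Q) = 2*H
(29*43)*M(7, -1) = (29*43)*(2*7) = 1247*14 = 17458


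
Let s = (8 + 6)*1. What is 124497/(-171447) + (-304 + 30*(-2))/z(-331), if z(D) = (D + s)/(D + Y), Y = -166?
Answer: -10351866475/18116233 ≈ -571.41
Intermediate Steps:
s = 14 (s = 14*1 = 14)
z(D) = (14 + D)/(-166 + D) (z(D) = (D + 14)/(D - 166) = (14 + D)/(-166 + D))
124497/(-171447) + (-304 + 30*(-2))/z(-331) = 124497/(-171447) + (-304 + 30*(-2))/(((14 - 331)/(-166 - 331))) = 124497*(-1/171447) + (-304 - 60)/((-317/(-497))) = -41499/57149 - 364/((-1/497*(-317))) = -41499/57149 - 364/317/497 = -41499/57149 - 364*497/317 = -41499/57149 - 180908/317 = -10351866475/18116233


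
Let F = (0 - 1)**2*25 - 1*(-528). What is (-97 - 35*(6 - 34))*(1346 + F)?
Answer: 1676817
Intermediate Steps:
F = 553 (F = (-1)**2*25 + 528 = 1*25 + 528 = 25 + 528 = 553)
(-97 - 35*(6 - 34))*(1346 + F) = (-97 - 35*(6 - 34))*(1346 + 553) = (-97 - 35*(-28))*1899 = (-97 + 980)*1899 = 883*1899 = 1676817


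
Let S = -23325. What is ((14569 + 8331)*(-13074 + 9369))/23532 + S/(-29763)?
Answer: -70129943600/19455081 ≈ -3604.7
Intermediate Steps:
((14569 + 8331)*(-13074 + 9369))/23532 + S/(-29763) = ((14569 + 8331)*(-13074 + 9369))/23532 - 23325/(-29763) = (22900*(-3705))*(1/23532) - 23325*(-1/29763) = -84844500*1/23532 + 7775/9921 = -7070375/1961 + 7775/9921 = -70129943600/19455081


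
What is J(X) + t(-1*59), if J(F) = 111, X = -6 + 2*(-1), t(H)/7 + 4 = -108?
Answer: -673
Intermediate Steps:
t(H) = -784 (t(H) = -28 + 7*(-108) = -28 - 756 = -784)
X = -8 (X = -6 - 2 = -8)
J(X) + t(-1*59) = 111 - 784 = -673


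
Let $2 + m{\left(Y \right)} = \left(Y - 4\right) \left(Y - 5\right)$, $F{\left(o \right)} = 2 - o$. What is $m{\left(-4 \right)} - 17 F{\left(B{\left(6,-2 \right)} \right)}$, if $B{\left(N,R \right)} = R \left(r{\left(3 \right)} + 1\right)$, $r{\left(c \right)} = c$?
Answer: $-100$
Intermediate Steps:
$B{\left(N,R \right)} = 4 R$ ($B{\left(N,R \right)} = R \left(3 + 1\right) = R 4 = 4 R$)
$m{\left(Y \right)} = -2 + \left(-5 + Y\right) \left(-4 + Y\right)$ ($m{\left(Y \right)} = -2 + \left(Y - 4\right) \left(Y - 5\right) = -2 + \left(-4 + Y\right) \left(-5 + Y\right) = -2 + \left(-5 + Y\right) \left(-4 + Y\right)$)
$m{\left(-4 \right)} - 17 F{\left(B{\left(6,-2 \right)} \right)} = \left(18 + \left(-4\right)^{2} - -36\right) - 17 \left(2 - 4 \left(-2\right)\right) = \left(18 + 16 + 36\right) - 17 \left(2 - -8\right) = 70 - 17 \left(2 + 8\right) = 70 - 170 = -100$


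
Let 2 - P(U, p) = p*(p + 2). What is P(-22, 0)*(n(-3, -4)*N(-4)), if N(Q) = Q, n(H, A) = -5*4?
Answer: 160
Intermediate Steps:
n(H, A) = -20
P(U, p) = 2 - p*(2 + p) (P(U, p) = 2 - p*(p + 2) = 2 - p*(2 + p))
P(-22, 0)*(n(-3, -4)*N(-4)) = (2 - 1*0² - 2*0)*(-20*(-4)) = (2 - 1*0 + 0)*80 = (2 + 0 + 0)*80 = 2*80 = 160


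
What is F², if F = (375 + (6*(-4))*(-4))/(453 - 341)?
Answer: 221841/12544 ≈ 17.685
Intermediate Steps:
F = 471/112 (F = (375 - 24*(-4))/112 = (375 + 96)*(1/112) = 471*(1/112) = 471/112 ≈ 4.2054)
F² = (471/112)² = 221841/12544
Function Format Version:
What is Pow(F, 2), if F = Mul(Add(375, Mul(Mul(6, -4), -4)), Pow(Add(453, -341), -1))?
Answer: Rational(221841, 12544) ≈ 17.685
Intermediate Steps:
F = Rational(471, 112) (F = Mul(Add(375, Mul(-24, -4)), Pow(112, -1)) = Mul(Add(375, 96), Rational(1, 112)) = Mul(471, Rational(1, 112)) = Rational(471, 112) ≈ 4.2054)
Pow(F, 2) = Pow(Rational(471, 112), 2) = Rational(221841, 12544)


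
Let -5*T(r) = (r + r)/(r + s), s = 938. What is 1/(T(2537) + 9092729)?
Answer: 17375/157986161301 ≈ 1.0998e-7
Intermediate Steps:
T(r) = -2*r/(5*(938 + r)) (T(r) = -(r + r)/(5*(r + 938)) = -2*r/(5*(938 + r)))
1/(T(2537) + 9092729) = 1/(-2*2537/(4690 + 5*2537) + 9092729) = 1/(-2*2537/(4690 + 12685) + 9092729) = 1/(-2*2537/17375 + 9092729) = 1/(-2*2537*1/17375 + 9092729) = 1/(-5074/17375 + 9092729) = 1/(157986161301/17375) = 17375/157986161301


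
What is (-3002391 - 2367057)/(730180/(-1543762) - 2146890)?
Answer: 94194883902/37662362845 ≈ 2.5010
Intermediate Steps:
(-3002391 - 2367057)/(730180/(-1543762) - 2146890) = -5369448/(730180*(-1/1543762) - 2146890) = -5369448/(-33190/70171 - 2146890) = -5369448/(-150649451380/70171) = -5369448*(-70171/150649451380) = 94194883902/37662362845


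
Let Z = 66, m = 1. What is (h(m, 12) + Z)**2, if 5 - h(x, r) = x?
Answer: 4900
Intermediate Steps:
h(x, r) = 5 - x
(h(m, 12) + Z)**2 = ((5 - 1*1) + 66)**2 = ((5 - 1) + 66)**2 = (4 + 66)**2 = 70**2 = 4900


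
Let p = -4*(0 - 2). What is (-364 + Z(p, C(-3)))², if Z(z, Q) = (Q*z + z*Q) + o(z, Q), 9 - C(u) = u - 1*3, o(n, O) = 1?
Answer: 15129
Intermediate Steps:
C(u) = 12 - u (C(u) = 9 - (u - 1*3) = 9 - (u - 3) = 9 - (-3 + u) = 9 + (3 - u) = 12 - u)
p = 8 (p = -4*(-2) = 8)
Z(z, Q) = 1 + 2*Q*z (Z(z, Q) = (Q*z + z*Q) + 1 = (Q*z + Q*z) + 1 = 2*Q*z + 1 = 1 + 2*Q*z)
(-364 + Z(p, C(-3)))² = (-364 + (1 + 2*(12 - 1*(-3))*8))² = (-364 + (1 + 2*(12 + 3)*8))² = (-364 + (1 + 2*15*8))² = (-364 + (1 + 240))² = (-364 + 241)² = (-123)² = 15129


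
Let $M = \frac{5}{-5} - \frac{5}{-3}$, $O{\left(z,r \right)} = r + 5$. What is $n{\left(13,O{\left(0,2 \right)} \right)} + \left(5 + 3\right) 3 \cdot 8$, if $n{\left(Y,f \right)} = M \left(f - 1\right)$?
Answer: $196$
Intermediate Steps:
$O{\left(z,r \right)} = 5 + r$
$M = \frac{2}{3}$ ($M = 5 \left(- \frac{1}{5}\right) - - \frac{5}{3} = -1 + \frac{5}{3} = \frac{2}{3} \approx 0.66667$)
$n{\left(Y,f \right)} = - \frac{2}{3} + \frac{2 f}{3}$ ($n{\left(Y,f \right)} = \frac{2 \left(f - 1\right)}{3} = \frac{2 \left(-1 + f\right)}{3} = - \frac{2}{3} + \frac{2 f}{3}$)
$n{\left(13,O{\left(0,2 \right)} \right)} + \left(5 + 3\right) 3 \cdot 8 = \left(- \frac{2}{3} + \frac{2 \left(5 + 2\right)}{3}\right) + \left(5 + 3\right) 3 \cdot 8 = \left(- \frac{2}{3} + \frac{2}{3} \cdot 7\right) + 8 \cdot 3 \cdot 8 = \left(- \frac{2}{3} + \frac{14}{3}\right) + 24 \cdot 8 = 4 + 192 = 196$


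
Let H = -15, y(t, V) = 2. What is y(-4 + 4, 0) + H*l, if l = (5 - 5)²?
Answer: 2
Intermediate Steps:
l = 0 (l = 0² = 0)
y(-4 + 4, 0) + H*l = 2 - 15*0 = 2 + 0 = 2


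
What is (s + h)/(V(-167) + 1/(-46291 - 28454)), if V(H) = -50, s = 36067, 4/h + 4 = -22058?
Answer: -9912559193625/13741871927 ≈ -721.34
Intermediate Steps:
h = -2/11031 (h = 4/(-4 - 22058) = 4/(-22062) = 4*(-1/22062) = -2/11031 ≈ -0.00018131)
(s + h)/(V(-167) + 1/(-46291 - 28454)) = (36067 - 2/11031)/(-50 + 1/(-46291 - 28454)) = 397855075/(11031*(-50 + 1/(-74745))) = 397855075/(11031*(-50 - 1/74745)) = 397855075/(11031*(-3737251/74745)) = (397855075/11031)*(-74745/3737251) = -9912559193625/13741871927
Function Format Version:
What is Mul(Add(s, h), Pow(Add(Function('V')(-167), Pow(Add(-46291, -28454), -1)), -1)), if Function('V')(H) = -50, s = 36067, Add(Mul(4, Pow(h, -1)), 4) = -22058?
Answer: Rational(-9912559193625, 13741871927) ≈ -721.34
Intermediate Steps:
h = Rational(-2, 11031) (h = Mul(4, Pow(Add(-4, -22058), -1)) = Mul(4, Pow(-22062, -1)) = Mul(4, Rational(-1, 22062)) = Rational(-2, 11031) ≈ -0.00018131)
Mul(Add(s, h), Pow(Add(Function('V')(-167), Pow(Add(-46291, -28454), -1)), -1)) = Mul(Add(36067, Rational(-2, 11031)), Pow(Add(-50, Pow(Add(-46291, -28454), -1)), -1)) = Mul(Rational(397855075, 11031), Pow(Add(-50, Pow(-74745, -1)), -1)) = Mul(Rational(397855075, 11031), Pow(Add(-50, Rational(-1, 74745)), -1)) = Mul(Rational(397855075, 11031), Pow(Rational(-3737251, 74745), -1)) = Mul(Rational(397855075, 11031), Rational(-74745, 3737251)) = Rational(-9912559193625, 13741871927)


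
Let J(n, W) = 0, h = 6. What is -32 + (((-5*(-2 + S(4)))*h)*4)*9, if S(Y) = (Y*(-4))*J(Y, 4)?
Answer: 2128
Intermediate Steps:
S(Y) = 0 (S(Y) = (Y*(-4))*0 = -4*Y*0 = 0)
-32 + (((-5*(-2 + S(4)))*h)*4)*9 = -32 + ((-5*(-2 + 0)*6)*4)*9 = -32 + ((-5*(-2)*6)*4)*9 = -32 + ((10*6)*4)*9 = -32 + (60*4)*9 = -32 + 240*9 = -32 + 2160 = 2128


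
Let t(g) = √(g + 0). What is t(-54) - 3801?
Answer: -3801 + 3*I*√6 ≈ -3801.0 + 7.3485*I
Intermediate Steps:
t(g) = √g
t(-54) - 3801 = √(-54) - 3801 = 3*I*√6 - 3801 = -3801 + 3*I*√6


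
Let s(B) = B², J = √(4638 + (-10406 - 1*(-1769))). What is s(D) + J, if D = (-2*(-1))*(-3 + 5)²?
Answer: 64 + I*√3999 ≈ 64.0 + 63.238*I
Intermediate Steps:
D = 8 (D = 2*2² = 2*4 = 8)
J = I*√3999 (J = √(4638 + (-10406 + 1769)) = √(4638 - 8637) = √(-3999) = I*√3999 ≈ 63.238*I)
s(D) + J = 8² + I*√3999 = 64 + I*√3999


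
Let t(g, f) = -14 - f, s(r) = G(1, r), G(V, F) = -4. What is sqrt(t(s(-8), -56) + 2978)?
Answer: 2*sqrt(755) ≈ 54.955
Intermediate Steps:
s(r) = -4
sqrt(t(s(-8), -56) + 2978) = sqrt((-14 - 1*(-56)) + 2978) = sqrt((-14 + 56) + 2978) = sqrt(42 + 2978) = sqrt(3020) = 2*sqrt(755)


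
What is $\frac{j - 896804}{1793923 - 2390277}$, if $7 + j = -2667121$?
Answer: $\frac{1781966}{298177} \approx 5.9762$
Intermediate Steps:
$j = -2667128$ ($j = -7 - 2667121 = -2667128$)
$\frac{j - 896804}{1793923 - 2390277} = \frac{-2667128 - 896804}{1793923 - 2390277} = - \frac{3563932}{-596354} = \left(-3563932\right) \left(- \frac{1}{596354}\right) = \frac{1781966}{298177}$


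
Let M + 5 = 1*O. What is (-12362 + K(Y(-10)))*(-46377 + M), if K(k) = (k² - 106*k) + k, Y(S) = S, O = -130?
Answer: 521492544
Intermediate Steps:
K(k) = k² - 105*k
M = -135 (M = -5 + 1*(-130) = -5 - 130 = -135)
(-12362 + K(Y(-10)))*(-46377 + M) = (-12362 - 10*(-105 - 10))*(-46377 - 135) = (-12362 - 10*(-115))*(-46512) = (-12362 + 1150)*(-46512) = -11212*(-46512) = 521492544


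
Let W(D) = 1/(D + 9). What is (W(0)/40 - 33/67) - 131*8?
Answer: -25289573/24120 ≈ -1048.5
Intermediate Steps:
W(D) = 1/(9 + D)
(W(0)/40 - 33/67) - 131*8 = (1/((9 + 0)*40) - 33/67) - 131*8 = ((1/40)/9 - 33*1/67) - 1048 = ((⅑)*(1/40) - 33/67) - 1048 = (1/360 - 33/67) - 1048 = -11813/24120 - 1048 = -25289573/24120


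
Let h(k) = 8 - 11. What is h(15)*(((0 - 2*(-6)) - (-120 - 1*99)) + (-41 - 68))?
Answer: -366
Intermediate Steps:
h(k) = -3
h(15)*(((0 - 2*(-6)) - (-120 - 1*99)) + (-41 - 68)) = -3*(((0 - 2*(-6)) - (-120 - 1*99)) + (-41 - 68)) = -3*(((0 + 12) - (-120 - 99)) - 109) = -3*((12 - 1*(-219)) - 109) = -3*((12 + 219) - 109) = -3*(231 - 109) = -3*122 = -366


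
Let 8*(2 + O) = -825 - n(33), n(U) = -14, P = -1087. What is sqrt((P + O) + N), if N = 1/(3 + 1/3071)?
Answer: 3*I*sqrt(44903074542)/18428 ≈ 34.497*I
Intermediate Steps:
O = -827/8 (O = -2 + (-825 - 1*(-14))/8 = -2 + (-825 + 14)/8 = -2 + (1/8)*(-811) = -2 - 811/8 = -827/8 ≈ -103.38)
N = 3071/9214 (N = 1/(3 + 1/3071) = 1/(9214/3071) = 3071/9214 ≈ 0.33330)
sqrt((P + O) + N) = sqrt((-1087 - 827/8) + 3071/9214) = sqrt(-9523/8 + 3071/9214) = sqrt(-43860177/36856) = 3*I*sqrt(44903074542)/18428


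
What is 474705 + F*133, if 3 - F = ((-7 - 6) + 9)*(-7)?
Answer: 471380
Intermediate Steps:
F = -25 (F = 3 - ((-7 - 6) + 9)*(-7) = 3 - (-13 + 9)*(-7) = 3 - (-4)*(-7) = 3 - 1*28 = 3 - 28 = -25)
474705 + F*133 = 474705 - 25*133 = 474705 - 3325 = 471380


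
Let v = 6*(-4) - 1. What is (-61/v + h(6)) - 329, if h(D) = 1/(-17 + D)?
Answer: -89829/275 ≈ -326.65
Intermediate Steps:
v = -25 (v = -24 - 1 = -25)
(-61/v + h(6)) - 329 = (-61/(-25) + 1/(-17 + 6)) - 329 = (-61*(-1/25) + 1/(-11)) - 329 = (61/25 - 1/11) - 329 = 646/275 - 329 = -89829/275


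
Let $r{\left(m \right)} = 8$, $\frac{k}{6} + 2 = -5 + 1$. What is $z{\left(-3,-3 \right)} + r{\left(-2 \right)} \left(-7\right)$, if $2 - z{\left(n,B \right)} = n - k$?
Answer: $-87$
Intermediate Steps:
$k = -36$ ($k = -12 + 6 \left(-5 + 1\right) = -12 + 6 \left(-4\right) = -12 - 24 = -36$)
$z{\left(n,B \right)} = -34 - n$ ($z{\left(n,B \right)} = 2 - \left(n - -36\right) = 2 - \left(n + 36\right) = 2 - \left(36 + n\right) = -34 - n$)
$z{\left(-3,-3 \right)} + r{\left(-2 \right)} \left(-7\right) = \left(-34 - -3\right) + 8 \left(-7\right) = \left(-34 + 3\right) - 56 = -31 - 56 = -87$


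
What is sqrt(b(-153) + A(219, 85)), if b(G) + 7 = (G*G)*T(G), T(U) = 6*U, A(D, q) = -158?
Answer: I*sqrt(21489627) ≈ 4635.7*I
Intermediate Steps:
b(G) = -7 + 6*G**3 (b(G) = -7 + (G*G)*(6*G) = -7 + G**2*(6*G) = -7 + 6*G**3)
sqrt(b(-153) + A(219, 85)) = sqrt((-7 + 6*(-153)**3) - 158) = sqrt((-7 + 6*(-3581577)) - 158) = sqrt((-7 - 21489462) - 158) = sqrt(-21489469 - 158) = sqrt(-21489627) = I*sqrt(21489627)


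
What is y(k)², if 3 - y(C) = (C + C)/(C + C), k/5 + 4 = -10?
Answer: 4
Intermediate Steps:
k = -70 (k = -20 + 5*(-10) = -20 - 50 = -70)
y(C) = 2 (y(C) = 3 - (C + C)/(C + C) = 3 - 2*C/(2*C) = 3 - 2*C*1/(2*C) = 3 - 1*1 = 3 - 1 = 2)
y(k)² = 2² = 4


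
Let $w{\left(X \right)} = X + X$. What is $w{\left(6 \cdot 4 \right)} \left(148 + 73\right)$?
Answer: $10608$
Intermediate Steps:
$w{\left(X \right)} = 2 X$
$w{\left(6 \cdot 4 \right)} \left(148 + 73\right) = 2 \cdot 6 \cdot 4 \left(148 + 73\right) = 2 \cdot 24 \cdot 221 = 48 \cdot 221 = 10608$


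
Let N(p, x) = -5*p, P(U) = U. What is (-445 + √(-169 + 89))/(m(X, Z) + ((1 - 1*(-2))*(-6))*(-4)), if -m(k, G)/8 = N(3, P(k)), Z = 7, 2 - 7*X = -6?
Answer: -445/192 + I*√5/48 ≈ -2.3177 + 0.046585*I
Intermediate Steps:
X = 8/7 (X = 2/7 - ⅐*(-6) = 2/7 + 6/7 = 8/7 ≈ 1.1429)
m(k, G) = 120 (m(k, G) = -(-40)*3 = -8*(-15) = 120)
(-445 + √(-169 + 89))/(m(X, Z) + ((1 - 1*(-2))*(-6))*(-4)) = (-445 + √(-169 + 89))/(120 + ((1 - 1*(-2))*(-6))*(-4)) = (-445 + √(-80))/(120 + ((1 + 2)*(-6))*(-4)) = (-445 + 4*I*√5)/(120 + (3*(-6))*(-4)) = (-445 + 4*I*√5)/(120 - 18*(-4)) = (-445 + 4*I*√5)/(120 + 72) = (-445 + 4*I*√5)/192 = (-445 + 4*I*√5)*(1/192) = -445/192 + I*√5/48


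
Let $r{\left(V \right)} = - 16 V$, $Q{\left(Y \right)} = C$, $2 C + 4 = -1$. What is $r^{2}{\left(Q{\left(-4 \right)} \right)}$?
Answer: $1600$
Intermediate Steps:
$C = - \frac{5}{2}$ ($C = -2 + \frac{1}{2} \left(-1\right) = -2 - \frac{1}{2} = - \frac{5}{2} \approx -2.5$)
$Q{\left(Y \right)} = - \frac{5}{2}$
$r^{2}{\left(Q{\left(-4 \right)} \right)} = \left(\left(-16\right) \left(- \frac{5}{2}\right)\right)^{2} = 40^{2} = 1600$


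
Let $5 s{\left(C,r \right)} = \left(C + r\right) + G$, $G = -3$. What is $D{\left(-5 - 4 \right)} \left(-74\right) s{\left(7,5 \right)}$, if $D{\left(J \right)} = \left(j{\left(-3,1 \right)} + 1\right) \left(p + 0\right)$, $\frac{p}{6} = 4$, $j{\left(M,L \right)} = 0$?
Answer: $- \frac{15984}{5} \approx -3196.8$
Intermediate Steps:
$p = 24$ ($p = 6 \cdot 4 = 24$)
$s{\left(C,r \right)} = - \frac{3}{5} + \frac{C}{5} + \frac{r}{5}$ ($s{\left(C,r \right)} = \frac{\left(C + r\right) - 3}{5} = \frac{-3 + C + r}{5} = - \frac{3}{5} + \frac{C}{5} + \frac{r}{5}$)
$D{\left(J \right)} = 24$ ($D{\left(J \right)} = \left(0 + 1\right) \left(24 + 0\right) = 1 \cdot 24 = 24$)
$D{\left(-5 - 4 \right)} \left(-74\right) s{\left(7,5 \right)} = 24 \left(-74\right) \left(- \frac{3}{5} + \frac{1}{5} \cdot 7 + \frac{1}{5} \cdot 5\right) = - 1776 \left(- \frac{3}{5} + \frac{7}{5} + 1\right) = \left(-1776\right) \frac{9}{5} = - \frac{15984}{5}$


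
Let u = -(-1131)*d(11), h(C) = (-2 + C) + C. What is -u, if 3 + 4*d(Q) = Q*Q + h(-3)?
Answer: -62205/2 ≈ -31103.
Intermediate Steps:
h(C) = -2 + 2*C
d(Q) = -11/4 + Q²/4 (d(Q) = -¾ + (Q*Q + (-2 + 2*(-3)))/4 = -¾ + (Q² + (-2 - 6))/4 = -¾ + (Q² - 8)/4 = -¾ + (-8 + Q²)/4 = -¾ + (-2 + Q²/4) = -11/4 + Q²/4)
u = 62205/2 (u = -(-1131)*(-11/4 + (¼)*11²) = -(-1131)*(-11/4 + (¼)*121) = -(-1131)*(-11/4 + 121/4) = -(-1131)*55/2 = -29*(-2145/2) = 62205/2 ≈ 31103.)
-u = -1*62205/2 = -62205/2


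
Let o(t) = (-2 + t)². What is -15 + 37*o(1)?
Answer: 22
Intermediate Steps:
-15 + 37*o(1) = -15 + 37*(-2 + 1)² = -15 + 37*(-1)² = -15 + 37*1 = -15 + 37 = 22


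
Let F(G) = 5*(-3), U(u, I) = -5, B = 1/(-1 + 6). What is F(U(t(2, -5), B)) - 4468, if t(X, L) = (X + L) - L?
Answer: -4483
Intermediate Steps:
t(X, L) = X (t(X, L) = (L + X) - L = X)
B = ⅕ (B = 1/5 = ⅕ ≈ 0.20000)
F(G) = -15
F(U(t(2, -5), B)) - 4468 = -15 - 4468 = -4483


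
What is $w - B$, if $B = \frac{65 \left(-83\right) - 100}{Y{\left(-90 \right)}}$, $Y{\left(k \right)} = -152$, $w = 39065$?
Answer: $\frac{5932385}{152} \approx 39029.0$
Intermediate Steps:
$B = \frac{5495}{152}$ ($B = \frac{65 \left(-83\right) - 100}{-152} = \left(-5395 - 100\right) \left(- \frac{1}{152}\right) = \left(-5495\right) \left(- \frac{1}{152}\right) = \frac{5495}{152} \approx 36.151$)
$w - B = 39065 - \frac{5495}{152} = \frac{5932385}{152}$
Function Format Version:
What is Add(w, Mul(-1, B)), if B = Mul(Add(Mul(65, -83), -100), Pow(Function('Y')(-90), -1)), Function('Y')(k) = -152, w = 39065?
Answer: Rational(5932385, 152) ≈ 39029.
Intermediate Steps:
B = Rational(5495, 152) (B = Mul(Add(Mul(65, -83), -100), Pow(-152, -1)) = Mul(Add(-5395, -100), Rational(-1, 152)) = Mul(-5495, Rational(-1, 152)) = Rational(5495, 152) ≈ 36.151)
Add(w, Mul(-1, B)) = Add(39065, Mul(-1, Rational(5495, 152))) = Add(39065, Rational(-5495, 152)) = Rational(5932385, 152)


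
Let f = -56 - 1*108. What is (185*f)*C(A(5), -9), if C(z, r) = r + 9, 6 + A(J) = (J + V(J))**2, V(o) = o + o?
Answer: 0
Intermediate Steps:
V(o) = 2*o
f = -164 (f = -56 - 108 = -164)
A(J) = -6 + 9*J**2 (A(J) = -6 + (J + 2*J)**2 = -6 + (3*J)**2 = -6 + 9*J**2)
C(z, r) = 9 + r
(185*f)*C(A(5), -9) = (185*(-164))*(9 - 9) = -30340*0 = 0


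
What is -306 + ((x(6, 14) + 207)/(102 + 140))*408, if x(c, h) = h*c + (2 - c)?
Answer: 21522/121 ≈ 177.87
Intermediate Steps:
x(c, h) = 2 - c + c*h (x(c, h) = c*h + (2 - c) = 2 - c + c*h)
-306 + ((x(6, 14) + 207)/(102 + 140))*408 = -306 + (((2 - 1*6 + 6*14) + 207)/(102 + 140))*408 = -306 + (((2 - 6 + 84) + 207)/242)*408 = -306 + ((80 + 207)*(1/242))*408 = -306 + (287*(1/242))*408 = -306 + (287/242)*408 = -306 + 58548/121 = 21522/121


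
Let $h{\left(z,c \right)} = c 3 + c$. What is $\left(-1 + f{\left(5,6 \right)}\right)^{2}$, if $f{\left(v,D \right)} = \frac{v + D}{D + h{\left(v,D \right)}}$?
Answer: $\frac{361}{900} \approx 0.40111$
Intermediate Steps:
$h{\left(z,c \right)} = 4 c$ ($h{\left(z,c \right)} = 3 c + c = 4 c$)
$f{\left(v,D \right)} = \frac{D + v}{5 D}$ ($f{\left(v,D \right)} = \frac{v + D}{D + 4 D} = \frac{D + v}{5 D}$)
$\left(-1 + f{\left(5,6 \right)}\right)^{2} = \left(-1 + \frac{6 + 5}{5 \cdot 6}\right)^{2} = \left(-1 + \frac{1}{5} \cdot \frac{1}{6} \cdot 11\right)^{2} = \left(-1 + \frac{11}{30}\right)^{2} = \left(- \frac{19}{30}\right)^{2} = \frac{361}{900}$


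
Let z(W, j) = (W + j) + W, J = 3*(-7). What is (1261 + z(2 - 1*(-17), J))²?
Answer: 1633284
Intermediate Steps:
J = -21
z(W, j) = j + 2*W
(1261 + z(2 - 1*(-17), J))² = (1261 + (-21 + 2*(2 - 1*(-17))))² = (1261 + (-21 + 2*(2 + 17)))² = (1261 + (-21 + 2*19))² = (1261 + (-21 + 38))² = (1261 + 17)² = 1278² = 1633284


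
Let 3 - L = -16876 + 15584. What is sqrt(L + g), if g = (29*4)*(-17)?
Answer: I*sqrt(677) ≈ 26.019*I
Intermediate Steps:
L = 1295 (L = 3 - (-16876 + 15584) = 3 - 1*(-1292) = 3 + 1292 = 1295)
g = -1972 (g = 116*(-17) = -1972)
sqrt(L + g) = sqrt(1295 - 1972) = sqrt(-677) = I*sqrt(677)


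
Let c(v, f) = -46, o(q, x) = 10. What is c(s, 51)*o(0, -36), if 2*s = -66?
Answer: -460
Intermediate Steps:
s = -33 (s = (½)*(-66) = -33)
c(s, 51)*o(0, -36) = -46*10 = -460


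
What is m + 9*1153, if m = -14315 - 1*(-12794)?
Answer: 8856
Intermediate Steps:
m = -1521 (m = -14315 + 12794 = -1521)
m + 9*1153 = -1521 + 9*1153 = -1521 + 10377 = 8856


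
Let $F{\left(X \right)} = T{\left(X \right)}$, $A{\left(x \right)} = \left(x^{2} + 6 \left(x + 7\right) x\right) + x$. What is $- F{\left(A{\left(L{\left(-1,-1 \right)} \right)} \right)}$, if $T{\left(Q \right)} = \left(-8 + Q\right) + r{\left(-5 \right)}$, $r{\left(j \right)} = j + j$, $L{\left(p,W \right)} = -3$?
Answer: $84$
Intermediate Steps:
$r{\left(j \right)} = 2 j$
$A{\left(x \right)} = x + x^{2} + x \left(42 + 6 x\right)$ ($A{\left(x \right)} = \left(x^{2} + 6 \left(7 + x\right) x\right) + x = \left(x^{2} + \left(42 + 6 x\right) x\right) + x = \left(x^{2} + x \left(42 + 6 x\right)\right) + x = x + x^{2} + x \left(42 + 6 x\right)$)
$T{\left(Q \right)} = -18 + Q$ ($T{\left(Q \right)} = \left(-8 + Q\right) + 2 \left(-5\right) = \left(-8 + Q\right) - 10 = -18 + Q$)
$F{\left(X \right)} = -18 + X$
$- F{\left(A{\left(L{\left(-1,-1 \right)} \right)} \right)} = - (-18 - 3 \left(43 + 7 \left(-3\right)\right)) = - (-18 - 3 \left(43 - 21\right)) = - (-18 - 66) = \left(-1\right) \left(-84\right) = 84$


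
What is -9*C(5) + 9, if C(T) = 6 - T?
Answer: 0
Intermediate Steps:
-9*C(5) + 9 = -9*(6 - 1*5) + 9 = -9*(6 - 5) + 9 = -9*1 + 9 = -9 + 9 = 0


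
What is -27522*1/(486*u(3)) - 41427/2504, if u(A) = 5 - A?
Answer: -3032837/67608 ≈ -44.859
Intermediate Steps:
-27522*1/(486*u(3)) - 41427/2504 = -27522*1/(486*(5 - 1*3)) - 41427/2504 = -27522*1/(486*(5 - 3)) - 41427*1/2504 = -27522/(486*2) - 41427/2504 = -27522/972 - 41427/2504 = -27522*1/972 - 41427/2504 = -1529/54 - 41427/2504 = -3032837/67608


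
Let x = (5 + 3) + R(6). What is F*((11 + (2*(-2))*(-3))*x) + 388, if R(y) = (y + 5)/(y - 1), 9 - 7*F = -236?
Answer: 8599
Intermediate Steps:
F = 35 (F = 9/7 - ⅐*(-236) = 9/7 + 236/7 = 35)
R(y) = (5 + y)/(-1 + y)
x = 51/5 (x = (5 + 3) + (5 + 6)/(-1 + 6) = 8 + 11/5 = 51/5 ≈ 10.200)
F*((11 + (2*(-2))*(-3))*x) + 388 = 35*((11 + (2*(-2))*(-3))*(51/5)) + 388 = 35*((11 - 4*(-3))*(51/5)) + 388 = 35*((11 + 12)*(51/5)) + 388 = 35*(23*(51/5)) + 388 = 35*(1173/5) + 388 = 8211 + 388 = 8599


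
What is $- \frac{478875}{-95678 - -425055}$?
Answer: $- \frac{478875}{329377} \approx -1.4539$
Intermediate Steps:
$- \frac{478875}{-95678 - -425055} = - \frac{478875}{-95678 + 425055} = - \frac{478875}{329377}$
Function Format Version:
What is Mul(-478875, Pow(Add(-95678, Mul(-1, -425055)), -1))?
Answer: Rational(-478875, 329377) ≈ -1.4539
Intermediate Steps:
Mul(-478875, Pow(Add(-95678, Mul(-1, -425055)), -1)) = Mul(-478875, Pow(Add(-95678, 425055), -1)) = Mul(-478875, Pow(329377, -1)) = Mul(-478875, Rational(1, 329377)) = Rational(-478875, 329377)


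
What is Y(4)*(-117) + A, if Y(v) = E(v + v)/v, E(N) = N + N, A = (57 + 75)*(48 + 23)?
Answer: 8904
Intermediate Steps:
A = 9372 (A = 132*71 = 9372)
E(N) = 2*N
Y(v) = 4 (Y(v) = (2*(v + v))/v = (2*(2*v))/v = (4*v)/v = 4)
Y(4)*(-117) + A = 4*(-117) + 9372 = -468 + 9372 = 8904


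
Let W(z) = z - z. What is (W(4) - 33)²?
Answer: 1089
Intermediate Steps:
W(z) = 0
(W(4) - 33)² = (0 - 33)² = (-33)² = 1089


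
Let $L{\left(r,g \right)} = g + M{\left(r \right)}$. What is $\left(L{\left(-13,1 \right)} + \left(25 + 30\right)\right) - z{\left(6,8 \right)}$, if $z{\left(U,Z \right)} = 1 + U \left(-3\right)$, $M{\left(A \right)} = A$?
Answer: $60$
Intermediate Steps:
$L{\left(r,g \right)} = g + r$
$z{\left(U,Z \right)} = 1 - 3 U$
$\left(L{\left(-13,1 \right)} + \left(25 + 30\right)\right) - z{\left(6,8 \right)} = \left(\left(1 - 13\right) + \left(25 + 30\right)\right) - \left(1 - 18\right) = \left(-12 + 55\right) - \left(1 - 18\right) = 43 - -17 = 43 + 17 = 60$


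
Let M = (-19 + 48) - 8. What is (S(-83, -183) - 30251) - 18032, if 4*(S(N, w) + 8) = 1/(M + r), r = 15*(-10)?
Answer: -24918157/516 ≈ -48291.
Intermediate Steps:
M = 21 (M = 29 - 8 = 21)
r = -150
S(N, w) = -4129/516 (S(N, w) = -8 + 1/(4*(21 - 150)) = -8 + (¼)/(-129) = -8 + (¼)*(-1/129) = -8 - 1/516 = -4129/516)
(S(-83, -183) - 30251) - 18032 = (-4129/516 - 30251) - 18032 = -15613645/516 - 18032 = -24918157/516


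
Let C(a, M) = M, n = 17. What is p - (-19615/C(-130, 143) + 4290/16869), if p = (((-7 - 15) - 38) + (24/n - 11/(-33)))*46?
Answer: -104277003869/41008539 ≈ -2542.8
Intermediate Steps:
p = -136666/51 (p = (((-7 - 15) - 38) + (24/17 - 11/(-33)))*46 = ((-22 - 38) + (24*(1/17) - 11*(-1/33)))*46 = (-60 + (24/17 + 1/3))*46 = (-60 + 89/51)*46 = -2971/51*46 = -136666/51 ≈ -2679.7)
p - (-19615/C(-130, 143) + 4290/16869) = -136666/51 - (-19615/143 + 4290/16869) = -136666/51 - (-19615*1/143 + 4290*(1/16869)) = -136666/51 - (-19615/143 + 1430/5623) = -136666/51 - 1*(-110090655/804089) = -136666/51 + 110090655/804089 = -104277003869/41008539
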